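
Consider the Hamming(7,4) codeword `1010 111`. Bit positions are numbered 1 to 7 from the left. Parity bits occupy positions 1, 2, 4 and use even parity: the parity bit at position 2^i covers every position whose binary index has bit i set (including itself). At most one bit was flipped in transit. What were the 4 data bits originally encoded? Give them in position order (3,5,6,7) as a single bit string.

1101

s1: b1⊕b3⊕b5⊕b7 = 1⊕1⊕1⊕1 = 0
s2: b2⊕b3⊕b6⊕b7 = 0⊕1⊕1⊕1 = 1
s4: b4⊕b5⊕b6⊕b7 = 0⊕1⊕1⊕1 = 1
Syndrome (s4...s1) = 110 → position 6.
Flip bit 6: corrected codeword = 1010101
Data bits at positions 3,5,6,7: 1101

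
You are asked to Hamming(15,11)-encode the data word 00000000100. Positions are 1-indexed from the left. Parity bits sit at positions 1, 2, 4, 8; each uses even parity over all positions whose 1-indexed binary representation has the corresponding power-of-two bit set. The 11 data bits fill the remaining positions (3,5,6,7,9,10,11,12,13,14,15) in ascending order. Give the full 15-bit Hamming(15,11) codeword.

100100010000100

Place data bits at non-power-of-two positions: b3=0, b5=0, b6=0, b7=0, b9=0, b10=0, b11=0, b12=0, b13=1, b14=0, b15=0.
p1 = XOR of data positions {3,5,7,9,11,13,15} = 0⊕0⊕0⊕0⊕0⊕1⊕0 = 1
p2 = XOR of data positions {3,6,7,10,11,14,15} = 0⊕0⊕0⊕0⊕0⊕0⊕0 = 0
p4 = XOR of data positions {5,6,7,12,13,14,15} = 0⊕0⊕0⊕0⊕1⊕0⊕0 = 1
p8 = XOR of data positions {9,10,11,12,13,14,15} = 0⊕0⊕0⊕0⊕1⊕0⊕0 = 1
Codeword b1..b15 = 100100010000100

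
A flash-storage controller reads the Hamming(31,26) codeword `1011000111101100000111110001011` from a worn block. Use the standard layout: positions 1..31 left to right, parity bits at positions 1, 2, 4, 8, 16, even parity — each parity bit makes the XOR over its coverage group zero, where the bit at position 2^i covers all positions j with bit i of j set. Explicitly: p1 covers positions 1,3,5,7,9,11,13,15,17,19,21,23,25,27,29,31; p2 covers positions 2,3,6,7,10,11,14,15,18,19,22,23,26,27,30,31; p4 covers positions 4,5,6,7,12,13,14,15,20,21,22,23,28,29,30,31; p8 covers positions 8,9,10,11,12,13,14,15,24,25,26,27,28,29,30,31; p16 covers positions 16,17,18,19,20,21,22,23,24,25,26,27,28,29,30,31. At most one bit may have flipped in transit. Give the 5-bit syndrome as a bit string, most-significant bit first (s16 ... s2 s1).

00000

s1: b1⊕b3⊕b5⊕b7⊕b9⊕b11⊕b13⊕b15⊕b17⊕b19⊕b21⊕b23⊕b25⊕b27⊕b29⊕b31 = 1⊕1⊕0⊕0⊕1⊕1⊕1⊕0⊕0⊕0⊕1⊕1⊕0⊕0⊕0⊕1 = 0
s2: b2⊕b3⊕b6⊕b7⊕b10⊕b11⊕b14⊕b15⊕b18⊕b19⊕b22⊕b23⊕b26⊕b27⊕b30⊕b31 = 0⊕1⊕0⊕0⊕1⊕1⊕1⊕0⊕0⊕0⊕1⊕1⊕0⊕0⊕1⊕1 = 0
s4: b4⊕b5⊕b6⊕b7⊕b12⊕b13⊕b14⊕b15⊕b20⊕b21⊕b22⊕b23⊕b28⊕b29⊕b30⊕b31 = 1⊕0⊕0⊕0⊕0⊕1⊕1⊕0⊕1⊕1⊕1⊕1⊕1⊕0⊕1⊕1 = 0
s8: b8⊕b9⊕b10⊕b11⊕b12⊕b13⊕b14⊕b15⊕b24⊕b25⊕b26⊕b27⊕b28⊕b29⊕b30⊕b31 = 1⊕1⊕1⊕1⊕0⊕1⊕1⊕0⊕1⊕0⊕0⊕0⊕1⊕0⊕1⊕1 = 0
s16: b16⊕b17⊕b18⊕b19⊕b20⊕b21⊕b22⊕b23⊕b24⊕b25⊕b26⊕b27⊕b28⊕b29⊕b30⊕b31 = 0⊕0⊕0⊕0⊕1⊕1⊕1⊕1⊕1⊕0⊕0⊕0⊕1⊕0⊕1⊕1 = 0
Syndrome (s16...s1) = 00000 → position 0 (no error).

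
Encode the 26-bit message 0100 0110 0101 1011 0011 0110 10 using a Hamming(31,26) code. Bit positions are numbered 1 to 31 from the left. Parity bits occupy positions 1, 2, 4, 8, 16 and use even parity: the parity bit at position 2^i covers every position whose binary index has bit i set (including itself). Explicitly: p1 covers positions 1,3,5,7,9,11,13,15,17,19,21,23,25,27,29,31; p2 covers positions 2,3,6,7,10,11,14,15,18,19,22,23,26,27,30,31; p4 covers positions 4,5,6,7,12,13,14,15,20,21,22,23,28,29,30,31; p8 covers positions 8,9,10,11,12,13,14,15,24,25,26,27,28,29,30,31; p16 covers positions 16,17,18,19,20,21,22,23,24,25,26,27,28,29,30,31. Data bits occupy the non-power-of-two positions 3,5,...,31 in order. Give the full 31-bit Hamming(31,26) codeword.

0000100001100101110110011011010

Place data bits at non-power-of-two positions: b3=0, b5=1, b6=0, b7=0, b9=0, b10=1, b11=1, b12=0, b13=0, b14=1, b15=0, b17=1, b18=1, b19=0, b20=1, b21=1, b22=0, b23=0, b24=1, b25=1, b26=0, b27=1, b28=1, b29=0, b30=1, b31=0.
p1 = XOR of data positions {3,5,7,9,11,13,15,17,19,21,23,25,27,29,31} = 0⊕1⊕0⊕0⊕1⊕0⊕0⊕1⊕0⊕1⊕0⊕1⊕1⊕0⊕0 = 0
p2 = XOR of data positions {3,6,7,10,11,14,15,18,19,22,23,26,27,30,31} = 0⊕0⊕0⊕1⊕1⊕1⊕0⊕1⊕0⊕0⊕0⊕0⊕1⊕1⊕0 = 0
p4 = XOR of data positions {5,6,7,12,13,14,15,20,21,22,23,28,29,30,31} = 1⊕0⊕0⊕0⊕0⊕1⊕0⊕1⊕1⊕0⊕0⊕1⊕0⊕1⊕0 = 0
p8 = XOR of data positions {9,10,11,12,13,14,15,24,25,26,27,28,29,30,31} = 0⊕1⊕1⊕0⊕0⊕1⊕0⊕1⊕1⊕0⊕1⊕1⊕0⊕1⊕0 = 0
p16 = XOR of data positions {17,18,19,20,21,22,23,24,25,26,27,28,29,30,31} = 1⊕1⊕0⊕1⊕1⊕0⊕0⊕1⊕1⊕0⊕1⊕1⊕0⊕1⊕0 = 1
Codeword b1..b31 = 0000100001100101110110011011010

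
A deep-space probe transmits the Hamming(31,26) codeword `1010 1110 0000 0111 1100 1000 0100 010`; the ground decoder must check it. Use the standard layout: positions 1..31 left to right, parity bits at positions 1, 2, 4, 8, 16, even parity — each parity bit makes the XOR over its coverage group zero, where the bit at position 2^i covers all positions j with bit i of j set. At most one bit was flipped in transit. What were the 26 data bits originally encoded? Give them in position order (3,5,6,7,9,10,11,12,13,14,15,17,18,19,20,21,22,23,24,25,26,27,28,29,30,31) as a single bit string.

s1: b1⊕b3⊕b5⊕b7⊕b9⊕b11⊕b13⊕b15⊕b17⊕b19⊕b21⊕b23⊕b25⊕b27⊕b29⊕b31 = 1⊕1⊕1⊕1⊕0⊕0⊕0⊕1⊕1⊕0⊕1⊕0⊕0⊕0⊕0⊕0 = 1
s2: b2⊕b3⊕b6⊕b7⊕b10⊕b11⊕b14⊕b15⊕b18⊕b19⊕b22⊕b23⊕b26⊕b27⊕b30⊕b31 = 0⊕1⊕1⊕1⊕0⊕0⊕1⊕1⊕1⊕0⊕0⊕0⊕1⊕0⊕1⊕0 = 0
s4: b4⊕b5⊕b6⊕b7⊕b12⊕b13⊕b14⊕b15⊕b20⊕b21⊕b22⊕b23⊕b28⊕b29⊕b30⊕b31 = 0⊕1⊕1⊕1⊕0⊕0⊕1⊕1⊕0⊕1⊕0⊕0⊕0⊕0⊕1⊕0 = 1
s8: b8⊕b9⊕b10⊕b11⊕b12⊕b13⊕b14⊕b15⊕b24⊕b25⊕b26⊕b27⊕b28⊕b29⊕b30⊕b31 = 0⊕0⊕0⊕0⊕0⊕0⊕1⊕1⊕0⊕0⊕1⊕0⊕0⊕0⊕1⊕0 = 0
s16: b16⊕b17⊕b18⊕b19⊕b20⊕b21⊕b22⊕b23⊕b24⊕b25⊕b26⊕b27⊕b28⊕b29⊕b30⊕b31 = 1⊕1⊕1⊕0⊕0⊕1⊕0⊕0⊕0⊕0⊕1⊕0⊕0⊕0⊕1⊕0 = 0
Syndrome (s16...s1) = 00101 → position 5.
Flip bit 5: corrected codeword = 1010011000000111110010000100010
Data bits at positions 3,5,6,7,9,10,11,12,13,14,15,17,18,19,20,21,22,23,24,25,26,27,28,29,30,31: 10110000011110010000100010

10110000011110010000100010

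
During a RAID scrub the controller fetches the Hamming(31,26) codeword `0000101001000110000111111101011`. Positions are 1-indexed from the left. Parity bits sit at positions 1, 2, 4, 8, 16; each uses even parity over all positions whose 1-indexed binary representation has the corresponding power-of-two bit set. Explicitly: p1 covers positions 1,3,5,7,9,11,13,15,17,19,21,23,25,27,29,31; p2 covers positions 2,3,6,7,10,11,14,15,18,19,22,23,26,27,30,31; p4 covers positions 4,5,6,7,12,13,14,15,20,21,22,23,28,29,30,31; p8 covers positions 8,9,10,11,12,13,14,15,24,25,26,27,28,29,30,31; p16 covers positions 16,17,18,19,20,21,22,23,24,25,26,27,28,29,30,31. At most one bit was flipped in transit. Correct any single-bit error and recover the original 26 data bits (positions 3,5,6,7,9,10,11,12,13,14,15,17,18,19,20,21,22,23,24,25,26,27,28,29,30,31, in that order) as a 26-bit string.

s1: b1⊕b3⊕b5⊕b7⊕b9⊕b11⊕b13⊕b15⊕b17⊕b19⊕b21⊕b23⊕b25⊕b27⊕b29⊕b31 = 0⊕0⊕1⊕1⊕0⊕0⊕0⊕1⊕0⊕0⊕1⊕1⊕1⊕0⊕0⊕1 = 1
s2: b2⊕b3⊕b6⊕b7⊕b10⊕b11⊕b14⊕b15⊕b18⊕b19⊕b22⊕b23⊕b26⊕b27⊕b30⊕b31 = 0⊕0⊕0⊕1⊕1⊕0⊕1⊕1⊕0⊕0⊕1⊕1⊕1⊕0⊕1⊕1 = 1
s4: b4⊕b5⊕b6⊕b7⊕b12⊕b13⊕b14⊕b15⊕b20⊕b21⊕b22⊕b23⊕b28⊕b29⊕b30⊕b31 = 0⊕1⊕0⊕1⊕0⊕0⊕1⊕1⊕1⊕1⊕1⊕1⊕1⊕0⊕1⊕1 = 1
s8: b8⊕b9⊕b10⊕b11⊕b12⊕b13⊕b14⊕b15⊕b24⊕b25⊕b26⊕b27⊕b28⊕b29⊕b30⊕b31 = 0⊕0⊕1⊕0⊕0⊕0⊕1⊕1⊕1⊕1⊕1⊕0⊕1⊕0⊕1⊕1 = 1
s16: b16⊕b17⊕b18⊕b19⊕b20⊕b21⊕b22⊕b23⊕b24⊕b25⊕b26⊕b27⊕b28⊕b29⊕b30⊕b31 = 0⊕0⊕0⊕0⊕1⊕1⊕1⊕1⊕1⊕1⊕1⊕0⊕1⊕0⊕1⊕1 = 0
Syndrome (s16...s1) = 01111 → position 15.
Flip bit 15: corrected codeword = 0000101001000100000111111101011
Data bits at positions 3,5,6,7,9,10,11,12,13,14,15,17,18,19,20,21,22,23,24,25,26,27,28,29,30,31: 01010100010000111111101011

01010100010000111111101011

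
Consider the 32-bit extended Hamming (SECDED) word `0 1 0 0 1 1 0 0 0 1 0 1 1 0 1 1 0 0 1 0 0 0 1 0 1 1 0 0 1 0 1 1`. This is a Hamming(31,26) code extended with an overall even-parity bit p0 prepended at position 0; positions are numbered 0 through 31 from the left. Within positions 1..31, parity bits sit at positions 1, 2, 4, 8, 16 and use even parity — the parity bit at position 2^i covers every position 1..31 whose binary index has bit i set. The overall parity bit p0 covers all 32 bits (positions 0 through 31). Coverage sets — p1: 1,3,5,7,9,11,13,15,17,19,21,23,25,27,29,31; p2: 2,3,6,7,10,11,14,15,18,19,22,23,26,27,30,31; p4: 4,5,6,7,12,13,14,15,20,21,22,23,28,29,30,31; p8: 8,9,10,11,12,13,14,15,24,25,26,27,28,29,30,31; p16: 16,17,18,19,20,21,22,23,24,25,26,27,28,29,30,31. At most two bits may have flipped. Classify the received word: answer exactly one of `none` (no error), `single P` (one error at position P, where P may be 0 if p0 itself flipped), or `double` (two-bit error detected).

single 23

s1: b1⊕b3⊕b5⊕b7⊕b9⊕b11⊕b13⊕b15⊕b17⊕b19⊕b21⊕b23⊕b25⊕b27⊕b29⊕b31 = 1⊕0⊕1⊕0⊕1⊕1⊕0⊕1⊕0⊕0⊕0⊕0⊕1⊕0⊕0⊕1 = 1
s2: b2⊕b3⊕b6⊕b7⊕b10⊕b11⊕b14⊕b15⊕b18⊕b19⊕b22⊕b23⊕b26⊕b27⊕b30⊕b31 = 0⊕0⊕0⊕0⊕0⊕1⊕1⊕1⊕1⊕0⊕1⊕0⊕0⊕0⊕1⊕1 = 1
s4: b4⊕b5⊕b6⊕b7⊕b12⊕b13⊕b14⊕b15⊕b20⊕b21⊕b22⊕b23⊕b28⊕b29⊕b30⊕b31 = 1⊕1⊕0⊕0⊕1⊕0⊕1⊕1⊕0⊕0⊕1⊕0⊕1⊕0⊕1⊕1 = 1
s8: b8⊕b9⊕b10⊕b11⊕b12⊕b13⊕b14⊕b15⊕b24⊕b25⊕b26⊕b27⊕b28⊕b29⊕b30⊕b31 = 0⊕1⊕0⊕1⊕1⊕0⊕1⊕1⊕1⊕1⊕0⊕0⊕1⊕0⊕1⊕1 = 0
s16: b16⊕b17⊕b18⊕b19⊕b20⊕b21⊕b22⊕b23⊕b24⊕b25⊕b26⊕b27⊕b28⊕b29⊕b30⊕b31 = 0⊕0⊕1⊕0⊕0⊕0⊕1⊕0⊕1⊕1⊕0⊕0⊕1⊕0⊕1⊕1 = 1
Syndrome (s16...s1) = 10111 → position 23.
Overall parity (XOR of all 32 bits, including p0): 0⊕1⊕0⊕0⊕1⊕1⊕0⊕0⊕0⊕1⊕0⊕1⊕1⊕0⊕1⊕1⊕0⊕0⊕1⊕0⊕0⊕0⊕1⊕0⊕1⊕1⊕0⊕0⊕1⊕0⊕1⊕1 = 1
Overall=1, syndrome position=23 → single-bit error at position 23.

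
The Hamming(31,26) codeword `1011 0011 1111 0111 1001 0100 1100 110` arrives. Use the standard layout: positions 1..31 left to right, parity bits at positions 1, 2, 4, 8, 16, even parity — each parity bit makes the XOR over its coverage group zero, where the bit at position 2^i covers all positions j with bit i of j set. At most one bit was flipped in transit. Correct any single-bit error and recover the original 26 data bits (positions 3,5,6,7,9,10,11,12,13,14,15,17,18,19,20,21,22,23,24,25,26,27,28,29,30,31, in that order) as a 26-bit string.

s1: b1⊕b3⊕b5⊕b7⊕b9⊕b11⊕b13⊕b15⊕b17⊕b19⊕b21⊕b23⊕b25⊕b27⊕b29⊕b31 = 1⊕1⊕0⊕1⊕1⊕1⊕0⊕1⊕1⊕0⊕0⊕0⊕1⊕0⊕1⊕0 = 1
s2: b2⊕b3⊕b6⊕b7⊕b10⊕b11⊕b14⊕b15⊕b18⊕b19⊕b22⊕b23⊕b26⊕b27⊕b30⊕b31 = 0⊕1⊕0⊕1⊕1⊕1⊕1⊕1⊕0⊕0⊕1⊕0⊕1⊕0⊕1⊕0 = 1
s4: b4⊕b5⊕b6⊕b7⊕b12⊕b13⊕b14⊕b15⊕b20⊕b21⊕b22⊕b23⊕b28⊕b29⊕b30⊕b31 = 1⊕0⊕0⊕1⊕1⊕0⊕1⊕1⊕1⊕0⊕1⊕0⊕0⊕1⊕1⊕0 = 1
s8: b8⊕b9⊕b10⊕b11⊕b12⊕b13⊕b14⊕b15⊕b24⊕b25⊕b26⊕b27⊕b28⊕b29⊕b30⊕b31 = 1⊕1⊕1⊕1⊕1⊕0⊕1⊕1⊕0⊕1⊕1⊕0⊕0⊕1⊕1⊕0 = 1
s16: b16⊕b17⊕b18⊕b19⊕b20⊕b21⊕b22⊕b23⊕b24⊕b25⊕b26⊕b27⊕b28⊕b29⊕b30⊕b31 = 1⊕1⊕0⊕0⊕1⊕0⊕1⊕0⊕0⊕1⊕1⊕0⊕0⊕1⊕1⊕0 = 0
Syndrome (s16...s1) = 01111 → position 15.
Flip bit 15: corrected codeword = 1011001111110101100101001100110
Data bits at positions 3,5,6,7,9,10,11,12,13,14,15,17,18,19,20,21,22,23,24,25,26,27,28,29,30,31: 10011111010100101001100110

10011111010100101001100110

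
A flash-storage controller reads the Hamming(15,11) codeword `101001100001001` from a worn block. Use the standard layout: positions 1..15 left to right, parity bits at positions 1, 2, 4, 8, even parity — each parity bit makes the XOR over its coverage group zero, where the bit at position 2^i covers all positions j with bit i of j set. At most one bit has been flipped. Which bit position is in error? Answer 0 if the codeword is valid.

s1: b1⊕b3⊕b5⊕b7⊕b9⊕b11⊕b13⊕b15 = 1⊕1⊕0⊕1⊕0⊕0⊕0⊕1 = 0
s2: b2⊕b3⊕b6⊕b7⊕b10⊕b11⊕b14⊕b15 = 0⊕1⊕1⊕1⊕0⊕0⊕0⊕1 = 0
s4: b4⊕b5⊕b6⊕b7⊕b12⊕b13⊕b14⊕b15 = 0⊕0⊕1⊕1⊕1⊕0⊕0⊕1 = 0
s8: b8⊕b9⊕b10⊕b11⊕b12⊕b13⊕b14⊕b15 = 0⊕0⊕0⊕0⊕1⊕0⊕0⊕1 = 0
Syndrome (s8...s1) = 0000 → position 0 (no error).

0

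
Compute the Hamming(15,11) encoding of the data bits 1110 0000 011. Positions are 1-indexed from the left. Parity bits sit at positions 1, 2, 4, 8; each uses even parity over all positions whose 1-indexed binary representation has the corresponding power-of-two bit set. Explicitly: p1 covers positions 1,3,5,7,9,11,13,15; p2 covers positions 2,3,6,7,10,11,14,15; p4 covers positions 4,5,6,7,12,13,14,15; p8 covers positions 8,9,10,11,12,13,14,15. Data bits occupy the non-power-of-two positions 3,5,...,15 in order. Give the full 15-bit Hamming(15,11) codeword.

Place data bits at non-power-of-two positions: b3=1, b5=1, b6=1, b7=0, b9=0, b10=0, b11=0, b12=0, b13=0, b14=1, b15=1.
p1 = XOR of data positions {3,5,7,9,11,13,15} = 1⊕1⊕0⊕0⊕0⊕0⊕1 = 1
p2 = XOR of data positions {3,6,7,10,11,14,15} = 1⊕1⊕0⊕0⊕0⊕1⊕1 = 0
p4 = XOR of data positions {5,6,7,12,13,14,15} = 1⊕1⊕0⊕0⊕0⊕1⊕1 = 0
p8 = XOR of data positions {9,10,11,12,13,14,15} = 0⊕0⊕0⊕0⊕0⊕1⊕1 = 0
Codeword b1..b15 = 101011000000011

101011000000011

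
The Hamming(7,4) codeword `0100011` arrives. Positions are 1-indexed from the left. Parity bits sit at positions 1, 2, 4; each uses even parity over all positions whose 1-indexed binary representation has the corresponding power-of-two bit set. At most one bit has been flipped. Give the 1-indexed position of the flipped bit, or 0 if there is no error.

s1: b1⊕b3⊕b5⊕b7 = 0⊕0⊕0⊕1 = 1
s2: b2⊕b3⊕b6⊕b7 = 1⊕0⊕1⊕1 = 1
s4: b4⊕b5⊕b6⊕b7 = 0⊕0⊕1⊕1 = 0
Syndrome (s4...s1) = 011 → position 3.

3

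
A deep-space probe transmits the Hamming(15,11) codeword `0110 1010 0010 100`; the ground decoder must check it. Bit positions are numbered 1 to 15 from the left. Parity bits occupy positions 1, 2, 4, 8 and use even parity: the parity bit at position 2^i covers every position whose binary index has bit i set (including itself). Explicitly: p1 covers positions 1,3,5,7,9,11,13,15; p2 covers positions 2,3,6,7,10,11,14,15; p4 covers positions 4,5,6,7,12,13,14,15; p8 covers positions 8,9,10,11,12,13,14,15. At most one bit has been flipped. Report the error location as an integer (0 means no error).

5

s1: b1⊕b3⊕b5⊕b7⊕b9⊕b11⊕b13⊕b15 = 0⊕1⊕1⊕1⊕0⊕1⊕1⊕0 = 1
s2: b2⊕b3⊕b6⊕b7⊕b10⊕b11⊕b14⊕b15 = 1⊕1⊕0⊕1⊕0⊕1⊕0⊕0 = 0
s4: b4⊕b5⊕b6⊕b7⊕b12⊕b13⊕b14⊕b15 = 0⊕1⊕0⊕1⊕0⊕1⊕0⊕0 = 1
s8: b8⊕b9⊕b10⊕b11⊕b12⊕b13⊕b14⊕b15 = 0⊕0⊕0⊕1⊕0⊕1⊕0⊕0 = 0
Syndrome (s8...s1) = 0101 → position 5.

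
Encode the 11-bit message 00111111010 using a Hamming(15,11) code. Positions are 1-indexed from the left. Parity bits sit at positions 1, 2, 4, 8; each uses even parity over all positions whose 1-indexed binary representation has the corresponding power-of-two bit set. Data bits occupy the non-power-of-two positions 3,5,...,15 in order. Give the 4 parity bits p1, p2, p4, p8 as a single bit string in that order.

1101

Place data bits at non-power-of-two positions: b3=0, b5=0, b6=1, b7=1, b9=1, b10=1, b11=1, b12=1, b13=0, b14=1, b15=0.
p1 = XOR of data positions {3,5,7,9,11,13,15} = 0⊕0⊕1⊕1⊕1⊕0⊕0 = 1
p2 = XOR of data positions {3,6,7,10,11,14,15} = 0⊕1⊕1⊕1⊕1⊕1⊕0 = 1
p4 = XOR of data positions {5,6,7,12,13,14,15} = 0⊕1⊕1⊕1⊕0⊕1⊕0 = 0
p8 = XOR of data positions {9,10,11,12,13,14,15} = 1⊕1⊕1⊕1⊕0⊕1⊕0 = 1
Parity bits p1,p2,p4,p8 = 1101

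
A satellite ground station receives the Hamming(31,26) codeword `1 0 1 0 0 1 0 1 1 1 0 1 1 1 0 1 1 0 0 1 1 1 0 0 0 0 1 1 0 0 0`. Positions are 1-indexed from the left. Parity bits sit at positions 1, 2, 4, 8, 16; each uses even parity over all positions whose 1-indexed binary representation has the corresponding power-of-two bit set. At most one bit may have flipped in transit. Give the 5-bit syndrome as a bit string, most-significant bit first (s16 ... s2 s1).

s1: b1⊕b3⊕b5⊕b7⊕b9⊕b11⊕b13⊕b15⊕b17⊕b19⊕b21⊕b23⊕b25⊕b27⊕b29⊕b31 = 1⊕1⊕0⊕0⊕1⊕0⊕1⊕0⊕1⊕0⊕1⊕0⊕0⊕1⊕0⊕0 = 1
s2: b2⊕b3⊕b6⊕b7⊕b10⊕b11⊕b14⊕b15⊕b18⊕b19⊕b22⊕b23⊕b26⊕b27⊕b30⊕b31 = 0⊕1⊕1⊕0⊕1⊕0⊕1⊕0⊕0⊕0⊕1⊕0⊕0⊕1⊕0⊕0 = 0
s4: b4⊕b5⊕b6⊕b7⊕b12⊕b13⊕b14⊕b15⊕b20⊕b21⊕b22⊕b23⊕b28⊕b29⊕b30⊕b31 = 0⊕0⊕1⊕0⊕1⊕1⊕1⊕0⊕1⊕1⊕1⊕0⊕1⊕0⊕0⊕0 = 0
s8: b8⊕b9⊕b10⊕b11⊕b12⊕b13⊕b14⊕b15⊕b24⊕b25⊕b26⊕b27⊕b28⊕b29⊕b30⊕b31 = 1⊕1⊕1⊕0⊕1⊕1⊕1⊕0⊕0⊕0⊕0⊕1⊕1⊕0⊕0⊕0 = 0
s16: b16⊕b17⊕b18⊕b19⊕b20⊕b21⊕b22⊕b23⊕b24⊕b25⊕b26⊕b27⊕b28⊕b29⊕b30⊕b31 = 1⊕1⊕0⊕0⊕1⊕1⊕1⊕0⊕0⊕0⊕0⊕1⊕1⊕0⊕0⊕0 = 1
Syndrome (s16...s1) = 10001 → position 17.

10001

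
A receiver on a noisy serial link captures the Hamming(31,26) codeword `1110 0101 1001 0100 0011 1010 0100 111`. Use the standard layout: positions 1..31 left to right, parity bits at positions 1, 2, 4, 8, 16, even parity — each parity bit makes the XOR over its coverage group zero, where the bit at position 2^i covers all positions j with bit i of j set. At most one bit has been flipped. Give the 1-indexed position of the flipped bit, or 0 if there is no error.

s1: b1⊕b3⊕b5⊕b7⊕b9⊕b11⊕b13⊕b15⊕b17⊕b19⊕b21⊕b23⊕b25⊕b27⊕b29⊕b31 = 1⊕1⊕0⊕0⊕1⊕0⊕0⊕0⊕0⊕1⊕1⊕1⊕0⊕0⊕1⊕1 = 0
s2: b2⊕b3⊕b6⊕b7⊕b10⊕b11⊕b14⊕b15⊕b18⊕b19⊕b22⊕b23⊕b26⊕b27⊕b30⊕b31 = 1⊕1⊕1⊕0⊕0⊕0⊕1⊕0⊕0⊕1⊕0⊕1⊕1⊕0⊕1⊕1 = 1
s4: b4⊕b5⊕b6⊕b7⊕b12⊕b13⊕b14⊕b15⊕b20⊕b21⊕b22⊕b23⊕b28⊕b29⊕b30⊕b31 = 0⊕0⊕1⊕0⊕1⊕0⊕1⊕0⊕1⊕1⊕0⊕1⊕0⊕1⊕1⊕1 = 1
s8: b8⊕b9⊕b10⊕b11⊕b12⊕b13⊕b14⊕b15⊕b24⊕b25⊕b26⊕b27⊕b28⊕b29⊕b30⊕b31 = 1⊕1⊕0⊕0⊕1⊕0⊕1⊕0⊕0⊕0⊕1⊕0⊕0⊕1⊕1⊕1 = 0
s16: b16⊕b17⊕b18⊕b19⊕b20⊕b21⊕b22⊕b23⊕b24⊕b25⊕b26⊕b27⊕b28⊕b29⊕b30⊕b31 = 0⊕0⊕0⊕1⊕1⊕1⊕0⊕1⊕0⊕0⊕1⊕0⊕0⊕1⊕1⊕1 = 0
Syndrome (s16...s1) = 00110 → position 6.

6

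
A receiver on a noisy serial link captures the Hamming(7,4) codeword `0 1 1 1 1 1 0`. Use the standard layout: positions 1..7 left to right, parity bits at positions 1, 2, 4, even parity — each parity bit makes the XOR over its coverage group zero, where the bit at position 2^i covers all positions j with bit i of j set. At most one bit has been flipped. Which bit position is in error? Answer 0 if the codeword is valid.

s1: b1⊕b3⊕b5⊕b7 = 0⊕1⊕1⊕0 = 0
s2: b2⊕b3⊕b6⊕b7 = 1⊕1⊕1⊕0 = 1
s4: b4⊕b5⊕b6⊕b7 = 1⊕1⊕1⊕0 = 1
Syndrome (s4...s1) = 110 → position 6.

6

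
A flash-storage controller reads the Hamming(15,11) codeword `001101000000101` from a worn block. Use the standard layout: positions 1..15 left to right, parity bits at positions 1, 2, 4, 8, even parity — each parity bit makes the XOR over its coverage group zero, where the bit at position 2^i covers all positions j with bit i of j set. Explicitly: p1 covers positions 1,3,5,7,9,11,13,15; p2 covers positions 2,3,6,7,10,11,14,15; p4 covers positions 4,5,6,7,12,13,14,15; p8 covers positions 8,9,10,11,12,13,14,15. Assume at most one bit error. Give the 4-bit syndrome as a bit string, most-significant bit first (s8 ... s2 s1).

0011

s1: b1⊕b3⊕b5⊕b7⊕b9⊕b11⊕b13⊕b15 = 0⊕1⊕0⊕0⊕0⊕0⊕1⊕1 = 1
s2: b2⊕b3⊕b6⊕b7⊕b10⊕b11⊕b14⊕b15 = 0⊕1⊕1⊕0⊕0⊕0⊕0⊕1 = 1
s4: b4⊕b5⊕b6⊕b7⊕b12⊕b13⊕b14⊕b15 = 1⊕0⊕1⊕0⊕0⊕1⊕0⊕1 = 0
s8: b8⊕b9⊕b10⊕b11⊕b12⊕b13⊕b14⊕b15 = 0⊕0⊕0⊕0⊕0⊕1⊕0⊕1 = 0
Syndrome (s8...s1) = 0011 → position 3.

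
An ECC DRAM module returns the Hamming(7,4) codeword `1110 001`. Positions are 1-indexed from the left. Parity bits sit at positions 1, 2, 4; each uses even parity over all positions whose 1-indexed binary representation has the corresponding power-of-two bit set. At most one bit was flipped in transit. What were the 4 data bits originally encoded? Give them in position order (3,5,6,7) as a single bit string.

1000

s1: b1⊕b3⊕b5⊕b7 = 1⊕1⊕0⊕1 = 1
s2: b2⊕b3⊕b6⊕b7 = 1⊕1⊕0⊕1 = 1
s4: b4⊕b5⊕b6⊕b7 = 0⊕0⊕0⊕1 = 1
Syndrome (s4...s1) = 111 → position 7.
Flip bit 7: corrected codeword = 1110000
Data bits at positions 3,5,6,7: 1000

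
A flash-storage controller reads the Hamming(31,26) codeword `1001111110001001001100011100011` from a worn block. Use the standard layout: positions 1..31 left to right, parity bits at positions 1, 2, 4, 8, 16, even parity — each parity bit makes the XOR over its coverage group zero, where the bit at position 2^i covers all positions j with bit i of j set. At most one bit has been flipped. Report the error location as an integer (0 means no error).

0

s1: b1⊕b3⊕b5⊕b7⊕b9⊕b11⊕b13⊕b15⊕b17⊕b19⊕b21⊕b23⊕b25⊕b27⊕b29⊕b31 = 1⊕0⊕1⊕1⊕1⊕0⊕1⊕0⊕0⊕1⊕0⊕0⊕1⊕0⊕0⊕1 = 0
s2: b2⊕b3⊕b6⊕b7⊕b10⊕b11⊕b14⊕b15⊕b18⊕b19⊕b22⊕b23⊕b26⊕b27⊕b30⊕b31 = 0⊕0⊕1⊕1⊕0⊕0⊕0⊕0⊕0⊕1⊕0⊕0⊕1⊕0⊕1⊕1 = 0
s4: b4⊕b5⊕b6⊕b7⊕b12⊕b13⊕b14⊕b15⊕b20⊕b21⊕b22⊕b23⊕b28⊕b29⊕b30⊕b31 = 1⊕1⊕1⊕1⊕0⊕1⊕0⊕0⊕1⊕0⊕0⊕0⊕0⊕0⊕1⊕1 = 0
s8: b8⊕b9⊕b10⊕b11⊕b12⊕b13⊕b14⊕b15⊕b24⊕b25⊕b26⊕b27⊕b28⊕b29⊕b30⊕b31 = 1⊕1⊕0⊕0⊕0⊕1⊕0⊕0⊕1⊕1⊕1⊕0⊕0⊕0⊕1⊕1 = 0
s16: b16⊕b17⊕b18⊕b19⊕b20⊕b21⊕b22⊕b23⊕b24⊕b25⊕b26⊕b27⊕b28⊕b29⊕b30⊕b31 = 1⊕0⊕0⊕1⊕1⊕0⊕0⊕0⊕1⊕1⊕1⊕0⊕0⊕0⊕1⊕1 = 0
Syndrome (s16...s1) = 00000 → position 0 (no error).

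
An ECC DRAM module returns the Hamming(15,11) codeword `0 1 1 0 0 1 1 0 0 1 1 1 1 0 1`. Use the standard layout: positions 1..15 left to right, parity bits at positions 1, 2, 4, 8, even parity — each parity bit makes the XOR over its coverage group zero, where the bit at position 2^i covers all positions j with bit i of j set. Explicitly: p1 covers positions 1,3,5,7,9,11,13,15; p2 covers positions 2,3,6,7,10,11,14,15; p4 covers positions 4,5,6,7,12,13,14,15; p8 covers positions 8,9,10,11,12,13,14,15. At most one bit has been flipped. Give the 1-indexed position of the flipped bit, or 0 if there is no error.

15

s1: b1⊕b3⊕b5⊕b7⊕b9⊕b11⊕b13⊕b15 = 0⊕1⊕0⊕1⊕0⊕1⊕1⊕1 = 1
s2: b2⊕b3⊕b6⊕b7⊕b10⊕b11⊕b14⊕b15 = 1⊕1⊕1⊕1⊕1⊕1⊕0⊕1 = 1
s4: b4⊕b5⊕b6⊕b7⊕b12⊕b13⊕b14⊕b15 = 0⊕0⊕1⊕1⊕1⊕1⊕0⊕1 = 1
s8: b8⊕b9⊕b10⊕b11⊕b12⊕b13⊕b14⊕b15 = 0⊕0⊕1⊕1⊕1⊕1⊕0⊕1 = 1
Syndrome (s8...s1) = 1111 → position 15.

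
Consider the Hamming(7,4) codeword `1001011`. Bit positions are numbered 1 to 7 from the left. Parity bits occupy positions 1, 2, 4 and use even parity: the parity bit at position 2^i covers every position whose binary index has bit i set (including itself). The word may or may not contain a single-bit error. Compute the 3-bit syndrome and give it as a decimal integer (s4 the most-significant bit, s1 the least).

4

s1: b1⊕b3⊕b5⊕b7 = 1⊕0⊕0⊕1 = 0
s2: b2⊕b3⊕b6⊕b7 = 0⊕0⊕1⊕1 = 0
s4: b4⊕b5⊕b6⊕b7 = 1⊕0⊕1⊕1 = 1
Syndrome (s4...s1) = 100 → position 4.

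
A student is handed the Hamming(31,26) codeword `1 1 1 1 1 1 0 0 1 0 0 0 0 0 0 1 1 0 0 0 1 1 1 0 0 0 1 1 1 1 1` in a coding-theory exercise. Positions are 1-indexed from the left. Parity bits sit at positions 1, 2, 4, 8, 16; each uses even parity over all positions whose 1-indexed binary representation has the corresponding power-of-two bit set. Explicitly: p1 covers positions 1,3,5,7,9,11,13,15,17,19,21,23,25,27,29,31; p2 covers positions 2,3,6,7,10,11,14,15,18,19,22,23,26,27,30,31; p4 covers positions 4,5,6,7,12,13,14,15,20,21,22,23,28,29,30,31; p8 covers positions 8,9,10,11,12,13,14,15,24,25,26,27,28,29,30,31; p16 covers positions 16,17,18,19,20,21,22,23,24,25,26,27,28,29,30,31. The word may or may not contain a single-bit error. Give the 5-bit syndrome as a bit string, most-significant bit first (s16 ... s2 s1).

00000

s1: b1⊕b3⊕b5⊕b7⊕b9⊕b11⊕b13⊕b15⊕b17⊕b19⊕b21⊕b23⊕b25⊕b27⊕b29⊕b31 = 1⊕1⊕1⊕0⊕1⊕0⊕0⊕0⊕1⊕0⊕1⊕1⊕0⊕1⊕1⊕1 = 0
s2: b2⊕b3⊕b6⊕b7⊕b10⊕b11⊕b14⊕b15⊕b18⊕b19⊕b22⊕b23⊕b26⊕b27⊕b30⊕b31 = 1⊕1⊕1⊕0⊕0⊕0⊕0⊕0⊕0⊕0⊕1⊕1⊕0⊕1⊕1⊕1 = 0
s4: b4⊕b5⊕b6⊕b7⊕b12⊕b13⊕b14⊕b15⊕b20⊕b21⊕b22⊕b23⊕b28⊕b29⊕b30⊕b31 = 1⊕1⊕1⊕0⊕0⊕0⊕0⊕0⊕0⊕1⊕1⊕1⊕1⊕1⊕1⊕1 = 0
s8: b8⊕b9⊕b10⊕b11⊕b12⊕b13⊕b14⊕b15⊕b24⊕b25⊕b26⊕b27⊕b28⊕b29⊕b30⊕b31 = 0⊕1⊕0⊕0⊕0⊕0⊕0⊕0⊕0⊕0⊕0⊕1⊕1⊕1⊕1⊕1 = 0
s16: b16⊕b17⊕b18⊕b19⊕b20⊕b21⊕b22⊕b23⊕b24⊕b25⊕b26⊕b27⊕b28⊕b29⊕b30⊕b31 = 1⊕1⊕0⊕0⊕0⊕1⊕1⊕1⊕0⊕0⊕0⊕1⊕1⊕1⊕1⊕1 = 0
Syndrome (s16...s1) = 00000 → position 0 (no error).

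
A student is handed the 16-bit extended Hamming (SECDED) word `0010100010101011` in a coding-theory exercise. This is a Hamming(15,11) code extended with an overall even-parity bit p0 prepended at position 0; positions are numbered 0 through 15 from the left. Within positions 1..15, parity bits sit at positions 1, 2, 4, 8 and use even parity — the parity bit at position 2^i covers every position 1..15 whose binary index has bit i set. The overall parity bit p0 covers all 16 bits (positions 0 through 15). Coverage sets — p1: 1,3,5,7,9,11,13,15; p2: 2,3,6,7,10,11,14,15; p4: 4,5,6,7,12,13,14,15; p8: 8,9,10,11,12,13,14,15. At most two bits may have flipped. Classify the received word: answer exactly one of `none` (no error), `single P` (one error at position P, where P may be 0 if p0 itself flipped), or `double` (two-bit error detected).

single 9

s1: b1⊕b3⊕b5⊕b7⊕b9⊕b11⊕b13⊕b15 = 0⊕0⊕0⊕0⊕0⊕0⊕0⊕1 = 1
s2: b2⊕b3⊕b6⊕b7⊕b10⊕b11⊕b14⊕b15 = 1⊕0⊕0⊕0⊕1⊕0⊕1⊕1 = 0
s4: b4⊕b5⊕b6⊕b7⊕b12⊕b13⊕b14⊕b15 = 1⊕0⊕0⊕0⊕1⊕0⊕1⊕1 = 0
s8: b8⊕b9⊕b10⊕b11⊕b12⊕b13⊕b14⊕b15 = 1⊕0⊕1⊕0⊕1⊕0⊕1⊕1 = 1
Syndrome (s8...s1) = 1001 → position 9.
Overall parity (XOR of all 16 bits, including p0): 0⊕0⊕1⊕0⊕1⊕0⊕0⊕0⊕1⊕0⊕1⊕0⊕1⊕0⊕1⊕1 = 1
Overall=1, syndrome position=9 → single-bit error at position 9.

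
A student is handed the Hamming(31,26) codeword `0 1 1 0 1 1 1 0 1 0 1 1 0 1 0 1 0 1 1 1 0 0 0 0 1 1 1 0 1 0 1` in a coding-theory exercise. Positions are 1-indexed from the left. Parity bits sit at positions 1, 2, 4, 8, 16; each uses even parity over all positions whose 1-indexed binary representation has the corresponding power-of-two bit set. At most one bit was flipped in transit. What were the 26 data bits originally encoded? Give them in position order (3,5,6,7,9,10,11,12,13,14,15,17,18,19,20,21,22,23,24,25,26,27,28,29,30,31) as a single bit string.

s1: b1⊕b3⊕b5⊕b7⊕b9⊕b11⊕b13⊕b15⊕b17⊕b19⊕b21⊕b23⊕b25⊕b27⊕b29⊕b31 = 0⊕1⊕1⊕1⊕1⊕1⊕0⊕0⊕0⊕1⊕0⊕0⊕1⊕1⊕1⊕1 = 0
s2: b2⊕b3⊕b6⊕b7⊕b10⊕b11⊕b14⊕b15⊕b18⊕b19⊕b22⊕b23⊕b26⊕b27⊕b30⊕b31 = 1⊕1⊕1⊕1⊕0⊕1⊕1⊕0⊕1⊕1⊕0⊕0⊕1⊕1⊕0⊕1 = 1
s4: b4⊕b5⊕b6⊕b7⊕b12⊕b13⊕b14⊕b15⊕b20⊕b21⊕b22⊕b23⊕b28⊕b29⊕b30⊕b31 = 0⊕1⊕1⊕1⊕1⊕0⊕1⊕0⊕1⊕0⊕0⊕0⊕0⊕1⊕0⊕1 = 0
s8: b8⊕b9⊕b10⊕b11⊕b12⊕b13⊕b14⊕b15⊕b24⊕b25⊕b26⊕b27⊕b28⊕b29⊕b30⊕b31 = 0⊕1⊕0⊕1⊕1⊕0⊕1⊕0⊕0⊕1⊕1⊕1⊕0⊕1⊕0⊕1 = 1
s16: b16⊕b17⊕b18⊕b19⊕b20⊕b21⊕b22⊕b23⊕b24⊕b25⊕b26⊕b27⊕b28⊕b29⊕b30⊕b31 = 1⊕0⊕1⊕1⊕1⊕0⊕0⊕0⊕0⊕1⊕1⊕1⊕0⊕1⊕0⊕1 = 1
Syndrome (s16...s1) = 11010 → position 26.
Flip bit 26: corrected codeword = 0110111010110101011100001010101
Data bits at positions 3,5,6,7,9,10,11,12,13,14,15,17,18,19,20,21,22,23,24,25,26,27,28,29,30,31: 11111011010011100001010101

11111011010011100001010101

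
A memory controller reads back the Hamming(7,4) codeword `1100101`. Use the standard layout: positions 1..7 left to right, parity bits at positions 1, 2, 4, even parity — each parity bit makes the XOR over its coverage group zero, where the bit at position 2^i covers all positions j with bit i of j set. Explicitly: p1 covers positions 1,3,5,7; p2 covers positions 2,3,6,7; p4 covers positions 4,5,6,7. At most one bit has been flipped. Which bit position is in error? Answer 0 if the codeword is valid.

1

s1: b1⊕b3⊕b5⊕b7 = 1⊕0⊕1⊕1 = 1
s2: b2⊕b3⊕b6⊕b7 = 1⊕0⊕0⊕1 = 0
s4: b4⊕b5⊕b6⊕b7 = 0⊕1⊕0⊕1 = 0
Syndrome (s4...s1) = 001 → position 1.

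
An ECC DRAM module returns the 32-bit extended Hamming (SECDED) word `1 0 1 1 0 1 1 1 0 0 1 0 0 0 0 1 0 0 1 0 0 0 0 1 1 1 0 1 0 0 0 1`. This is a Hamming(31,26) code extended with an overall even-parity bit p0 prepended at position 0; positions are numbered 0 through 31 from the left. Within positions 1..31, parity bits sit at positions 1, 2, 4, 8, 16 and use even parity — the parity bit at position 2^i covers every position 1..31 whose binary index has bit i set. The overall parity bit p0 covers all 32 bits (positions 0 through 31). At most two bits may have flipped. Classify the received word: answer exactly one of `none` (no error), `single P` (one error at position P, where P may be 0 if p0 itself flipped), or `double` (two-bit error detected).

s1: b1⊕b3⊕b5⊕b7⊕b9⊕b11⊕b13⊕b15⊕b17⊕b19⊕b21⊕b23⊕b25⊕b27⊕b29⊕b31 = 0⊕1⊕1⊕1⊕0⊕0⊕0⊕1⊕0⊕0⊕0⊕1⊕1⊕1⊕0⊕1 = 0
s2: b2⊕b3⊕b6⊕b7⊕b10⊕b11⊕b14⊕b15⊕b18⊕b19⊕b22⊕b23⊕b26⊕b27⊕b30⊕b31 = 1⊕1⊕1⊕1⊕1⊕0⊕0⊕1⊕1⊕0⊕0⊕1⊕0⊕1⊕0⊕1 = 0
s4: b4⊕b5⊕b6⊕b7⊕b12⊕b13⊕b14⊕b15⊕b20⊕b21⊕b22⊕b23⊕b28⊕b29⊕b30⊕b31 = 0⊕1⊕1⊕1⊕0⊕0⊕0⊕1⊕0⊕0⊕0⊕1⊕0⊕0⊕0⊕1 = 0
s8: b8⊕b9⊕b10⊕b11⊕b12⊕b13⊕b14⊕b15⊕b24⊕b25⊕b26⊕b27⊕b28⊕b29⊕b30⊕b31 = 0⊕0⊕1⊕0⊕0⊕0⊕0⊕1⊕1⊕1⊕0⊕1⊕0⊕0⊕0⊕1 = 0
s16: b16⊕b17⊕b18⊕b19⊕b20⊕b21⊕b22⊕b23⊕b24⊕b25⊕b26⊕b27⊕b28⊕b29⊕b30⊕b31 = 0⊕0⊕1⊕0⊕0⊕0⊕0⊕1⊕1⊕1⊕0⊕1⊕0⊕0⊕0⊕1 = 0
Syndrome (s16...s1) = 00000 → position 0 (no error).
Overall parity (XOR of all 32 bits, including p0): 1⊕0⊕1⊕1⊕0⊕1⊕1⊕1⊕0⊕0⊕1⊕0⊕0⊕0⊕0⊕1⊕0⊕0⊕1⊕0⊕0⊕0⊕0⊕1⊕1⊕1⊕0⊕1⊕0⊕0⊕0⊕1 = 0
Overall=0, syndrome position=0 → no error.

none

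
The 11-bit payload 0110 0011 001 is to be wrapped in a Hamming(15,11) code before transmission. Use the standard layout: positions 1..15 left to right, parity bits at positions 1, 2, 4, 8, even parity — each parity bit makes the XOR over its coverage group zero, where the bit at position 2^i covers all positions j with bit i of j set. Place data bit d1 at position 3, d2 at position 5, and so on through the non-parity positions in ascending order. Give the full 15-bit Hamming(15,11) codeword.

Place data bits at non-power-of-two positions: b3=0, b5=1, b6=1, b7=0, b9=0, b10=0, b11=1, b12=1, b13=0, b14=0, b15=1.
p1 = XOR of data positions {3,5,7,9,11,13,15} = 0⊕1⊕0⊕0⊕1⊕0⊕1 = 1
p2 = XOR of data positions {3,6,7,10,11,14,15} = 0⊕1⊕0⊕0⊕1⊕0⊕1 = 1
p4 = XOR of data positions {5,6,7,12,13,14,15} = 1⊕1⊕0⊕1⊕0⊕0⊕1 = 0
p8 = XOR of data positions {9,10,11,12,13,14,15} = 0⊕0⊕1⊕1⊕0⊕0⊕1 = 1
Codeword b1..b15 = 110011010011001

110011010011001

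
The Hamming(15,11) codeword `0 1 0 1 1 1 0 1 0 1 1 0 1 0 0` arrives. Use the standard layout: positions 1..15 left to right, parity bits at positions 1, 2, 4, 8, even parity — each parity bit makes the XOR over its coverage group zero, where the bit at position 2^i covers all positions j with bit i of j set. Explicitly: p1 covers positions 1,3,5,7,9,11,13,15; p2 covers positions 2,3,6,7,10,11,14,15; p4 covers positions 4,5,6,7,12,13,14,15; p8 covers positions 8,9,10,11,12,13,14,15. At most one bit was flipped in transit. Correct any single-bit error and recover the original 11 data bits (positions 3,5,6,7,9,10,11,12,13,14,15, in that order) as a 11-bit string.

s1: b1⊕b3⊕b5⊕b7⊕b9⊕b11⊕b13⊕b15 = 0⊕0⊕1⊕0⊕0⊕1⊕1⊕0 = 1
s2: b2⊕b3⊕b6⊕b7⊕b10⊕b11⊕b14⊕b15 = 1⊕0⊕1⊕0⊕1⊕1⊕0⊕0 = 0
s4: b4⊕b5⊕b6⊕b7⊕b12⊕b13⊕b14⊕b15 = 1⊕1⊕1⊕0⊕0⊕1⊕0⊕0 = 0
s8: b8⊕b9⊕b10⊕b11⊕b12⊕b13⊕b14⊕b15 = 1⊕0⊕1⊕1⊕0⊕1⊕0⊕0 = 0
Syndrome (s8...s1) = 0001 → position 1.
Flip bit 1: corrected codeword = 110111010110100
Data bits at positions 3,5,6,7,9,10,11,12,13,14,15: 01100110100

01100110100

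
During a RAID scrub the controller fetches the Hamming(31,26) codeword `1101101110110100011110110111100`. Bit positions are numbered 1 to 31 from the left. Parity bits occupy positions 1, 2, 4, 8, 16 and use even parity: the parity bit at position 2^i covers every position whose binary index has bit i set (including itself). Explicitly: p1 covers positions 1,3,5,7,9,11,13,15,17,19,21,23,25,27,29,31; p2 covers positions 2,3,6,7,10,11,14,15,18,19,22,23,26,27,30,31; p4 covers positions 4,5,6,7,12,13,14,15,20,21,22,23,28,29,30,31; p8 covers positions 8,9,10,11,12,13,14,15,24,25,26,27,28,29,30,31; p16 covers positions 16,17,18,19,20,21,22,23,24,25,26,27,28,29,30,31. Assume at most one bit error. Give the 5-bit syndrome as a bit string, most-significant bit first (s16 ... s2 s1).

00010

s1: b1⊕b3⊕b5⊕b7⊕b9⊕b11⊕b13⊕b15⊕b17⊕b19⊕b21⊕b23⊕b25⊕b27⊕b29⊕b31 = 1⊕0⊕1⊕1⊕1⊕1⊕0⊕0⊕0⊕1⊕1⊕1⊕0⊕1⊕1⊕0 = 0
s2: b2⊕b3⊕b6⊕b7⊕b10⊕b11⊕b14⊕b15⊕b18⊕b19⊕b22⊕b23⊕b26⊕b27⊕b30⊕b31 = 1⊕0⊕0⊕1⊕0⊕1⊕1⊕0⊕1⊕1⊕0⊕1⊕1⊕1⊕0⊕0 = 1
s4: b4⊕b5⊕b6⊕b7⊕b12⊕b13⊕b14⊕b15⊕b20⊕b21⊕b22⊕b23⊕b28⊕b29⊕b30⊕b31 = 1⊕1⊕0⊕1⊕1⊕0⊕1⊕0⊕1⊕1⊕0⊕1⊕1⊕1⊕0⊕0 = 0
s8: b8⊕b9⊕b10⊕b11⊕b12⊕b13⊕b14⊕b15⊕b24⊕b25⊕b26⊕b27⊕b28⊕b29⊕b30⊕b31 = 1⊕1⊕0⊕1⊕1⊕0⊕1⊕0⊕1⊕0⊕1⊕1⊕1⊕1⊕0⊕0 = 0
s16: b16⊕b17⊕b18⊕b19⊕b20⊕b21⊕b22⊕b23⊕b24⊕b25⊕b26⊕b27⊕b28⊕b29⊕b30⊕b31 = 0⊕0⊕1⊕1⊕1⊕1⊕0⊕1⊕1⊕0⊕1⊕1⊕1⊕1⊕0⊕0 = 0
Syndrome (s16...s1) = 00010 → position 2.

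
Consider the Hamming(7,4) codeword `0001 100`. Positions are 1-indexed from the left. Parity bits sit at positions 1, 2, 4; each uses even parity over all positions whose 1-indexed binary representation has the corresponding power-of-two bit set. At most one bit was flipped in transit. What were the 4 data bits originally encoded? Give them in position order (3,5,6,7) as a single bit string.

s1: b1⊕b3⊕b5⊕b7 = 0⊕0⊕1⊕0 = 1
s2: b2⊕b3⊕b6⊕b7 = 0⊕0⊕0⊕0 = 0
s4: b4⊕b5⊕b6⊕b7 = 1⊕1⊕0⊕0 = 0
Syndrome (s4...s1) = 001 → position 1.
Flip bit 1: corrected codeword = 1001100
Data bits at positions 3,5,6,7: 0100

0100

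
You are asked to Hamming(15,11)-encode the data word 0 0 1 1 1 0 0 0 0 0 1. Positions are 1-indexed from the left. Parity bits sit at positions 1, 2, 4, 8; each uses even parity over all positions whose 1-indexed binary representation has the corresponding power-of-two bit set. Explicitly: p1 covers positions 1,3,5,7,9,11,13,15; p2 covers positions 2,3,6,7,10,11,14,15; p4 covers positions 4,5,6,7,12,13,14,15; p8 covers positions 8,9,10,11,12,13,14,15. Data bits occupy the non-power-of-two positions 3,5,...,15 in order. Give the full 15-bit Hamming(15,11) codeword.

Place data bits at non-power-of-two positions: b3=0, b5=0, b6=1, b7=1, b9=1, b10=0, b11=0, b12=0, b13=0, b14=0, b15=1.
p1 = XOR of data positions {3,5,7,9,11,13,15} = 0⊕0⊕1⊕1⊕0⊕0⊕1 = 1
p2 = XOR of data positions {3,6,7,10,11,14,15} = 0⊕1⊕1⊕0⊕0⊕0⊕1 = 1
p4 = XOR of data positions {5,6,7,12,13,14,15} = 0⊕1⊕1⊕0⊕0⊕0⊕1 = 1
p8 = XOR of data positions {9,10,11,12,13,14,15} = 1⊕0⊕0⊕0⊕0⊕0⊕1 = 0
Codeword b1..b15 = 110101101000001

110101101000001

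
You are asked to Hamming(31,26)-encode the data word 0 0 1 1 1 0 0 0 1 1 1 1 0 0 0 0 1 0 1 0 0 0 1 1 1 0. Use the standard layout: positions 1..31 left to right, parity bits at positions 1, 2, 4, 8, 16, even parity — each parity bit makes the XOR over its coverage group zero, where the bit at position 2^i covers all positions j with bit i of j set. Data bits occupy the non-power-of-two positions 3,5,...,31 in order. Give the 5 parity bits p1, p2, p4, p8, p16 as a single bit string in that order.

Place data bits at non-power-of-two positions: b3=0, b5=0, b6=1, b7=1, b9=1, b10=0, b11=0, b12=0, b13=1, b14=1, b15=1, b17=1, b18=0, b19=0, b20=0, b21=0, b22=1, b23=0, b24=1, b25=0, b26=0, b27=0, b28=1, b29=1, b30=1, b31=0.
p1 = XOR of data positions {3,5,7,9,11,13,15,17,19,21,23,25,27,29,31} = 0⊕0⊕1⊕1⊕0⊕1⊕1⊕1⊕0⊕0⊕0⊕0⊕0⊕1⊕0 = 0
p2 = XOR of data positions {3,6,7,10,11,14,15,18,19,22,23,26,27,30,31} = 0⊕1⊕1⊕0⊕0⊕1⊕1⊕0⊕0⊕1⊕0⊕0⊕0⊕1⊕0 = 0
p4 = XOR of data positions {5,6,7,12,13,14,15,20,21,22,23,28,29,30,31} = 0⊕1⊕1⊕0⊕1⊕1⊕1⊕0⊕0⊕1⊕0⊕1⊕1⊕1⊕0 = 1
p8 = XOR of data positions {9,10,11,12,13,14,15,24,25,26,27,28,29,30,31} = 1⊕0⊕0⊕0⊕1⊕1⊕1⊕1⊕0⊕0⊕0⊕1⊕1⊕1⊕0 = 0
p16 = XOR of data positions {17,18,19,20,21,22,23,24,25,26,27,28,29,30,31} = 1⊕0⊕0⊕0⊕0⊕1⊕0⊕1⊕0⊕0⊕0⊕1⊕1⊕1⊕0 = 0
Parity bits p1,p2,p4,p8,p16 = 00100

00100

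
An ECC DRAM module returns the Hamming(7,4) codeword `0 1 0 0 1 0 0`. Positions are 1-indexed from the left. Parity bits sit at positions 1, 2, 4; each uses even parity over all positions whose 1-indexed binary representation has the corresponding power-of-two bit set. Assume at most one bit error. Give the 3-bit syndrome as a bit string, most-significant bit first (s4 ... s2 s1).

s1: b1⊕b3⊕b5⊕b7 = 0⊕0⊕1⊕0 = 1
s2: b2⊕b3⊕b6⊕b7 = 1⊕0⊕0⊕0 = 1
s4: b4⊕b5⊕b6⊕b7 = 0⊕1⊕0⊕0 = 1
Syndrome (s4...s1) = 111 → position 7.

111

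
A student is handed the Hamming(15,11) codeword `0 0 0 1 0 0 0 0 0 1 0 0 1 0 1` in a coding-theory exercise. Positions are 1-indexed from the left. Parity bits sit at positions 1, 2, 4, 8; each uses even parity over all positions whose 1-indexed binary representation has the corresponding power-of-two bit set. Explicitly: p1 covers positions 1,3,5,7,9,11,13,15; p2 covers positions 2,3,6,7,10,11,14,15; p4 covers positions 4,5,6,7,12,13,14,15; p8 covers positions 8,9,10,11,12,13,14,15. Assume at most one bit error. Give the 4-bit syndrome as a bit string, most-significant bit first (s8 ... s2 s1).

s1: b1⊕b3⊕b5⊕b7⊕b9⊕b11⊕b13⊕b15 = 0⊕0⊕0⊕0⊕0⊕0⊕1⊕1 = 0
s2: b2⊕b3⊕b6⊕b7⊕b10⊕b11⊕b14⊕b15 = 0⊕0⊕0⊕0⊕1⊕0⊕0⊕1 = 0
s4: b4⊕b5⊕b6⊕b7⊕b12⊕b13⊕b14⊕b15 = 1⊕0⊕0⊕0⊕0⊕1⊕0⊕1 = 1
s8: b8⊕b9⊕b10⊕b11⊕b12⊕b13⊕b14⊕b15 = 0⊕0⊕1⊕0⊕0⊕1⊕0⊕1 = 1
Syndrome (s8...s1) = 1100 → position 12.

1100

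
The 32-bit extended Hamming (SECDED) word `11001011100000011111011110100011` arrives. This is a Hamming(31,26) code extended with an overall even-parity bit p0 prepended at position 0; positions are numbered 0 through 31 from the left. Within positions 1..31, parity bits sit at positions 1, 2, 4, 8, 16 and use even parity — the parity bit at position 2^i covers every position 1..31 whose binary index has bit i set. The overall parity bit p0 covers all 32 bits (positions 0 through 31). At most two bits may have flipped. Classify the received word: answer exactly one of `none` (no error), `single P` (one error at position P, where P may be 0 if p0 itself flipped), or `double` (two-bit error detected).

s1: b1⊕b3⊕b5⊕b7⊕b9⊕b11⊕b13⊕b15⊕b17⊕b19⊕b21⊕b23⊕b25⊕b27⊕b29⊕b31 = 1⊕0⊕0⊕1⊕0⊕0⊕0⊕1⊕1⊕1⊕1⊕1⊕0⊕0⊕0⊕1 = 0
s2: b2⊕b3⊕b6⊕b7⊕b10⊕b11⊕b14⊕b15⊕b18⊕b19⊕b22⊕b23⊕b26⊕b27⊕b30⊕b31 = 0⊕0⊕1⊕1⊕0⊕0⊕0⊕1⊕1⊕1⊕1⊕1⊕1⊕0⊕1⊕1 = 0
s4: b4⊕b5⊕b6⊕b7⊕b12⊕b13⊕b14⊕b15⊕b20⊕b21⊕b22⊕b23⊕b28⊕b29⊕b30⊕b31 = 1⊕0⊕1⊕1⊕0⊕0⊕0⊕1⊕0⊕1⊕1⊕1⊕0⊕0⊕1⊕1 = 1
s8: b8⊕b9⊕b10⊕b11⊕b12⊕b13⊕b14⊕b15⊕b24⊕b25⊕b26⊕b27⊕b28⊕b29⊕b30⊕b31 = 1⊕0⊕0⊕0⊕0⊕0⊕0⊕1⊕1⊕0⊕1⊕0⊕0⊕0⊕1⊕1 = 0
s16: b16⊕b17⊕b18⊕b19⊕b20⊕b21⊕b22⊕b23⊕b24⊕b25⊕b26⊕b27⊕b28⊕b29⊕b30⊕b31 = 1⊕1⊕1⊕1⊕0⊕1⊕1⊕1⊕1⊕0⊕1⊕0⊕0⊕0⊕1⊕1 = 1
Syndrome (s16...s1) = 10100 → position 20.
Overall parity (XOR of all 32 bits, including p0): 1⊕1⊕0⊕0⊕1⊕0⊕1⊕1⊕1⊕0⊕0⊕0⊕0⊕0⊕0⊕1⊕1⊕1⊕1⊕1⊕0⊕1⊕1⊕1⊕1⊕0⊕1⊕0⊕0⊕0⊕1⊕1 = 0
Overall=0, syndrome position=20 → double-bit error detected (uncorrectable).

double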